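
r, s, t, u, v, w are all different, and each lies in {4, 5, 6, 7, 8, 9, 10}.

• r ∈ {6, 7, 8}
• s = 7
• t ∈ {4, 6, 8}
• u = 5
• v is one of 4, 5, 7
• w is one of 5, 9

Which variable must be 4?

s must be 7 (only option left). So r, v can't be 7.
u has just one choice, so u = 5. Remove 5 from v, w.
So 4 goes to v.

v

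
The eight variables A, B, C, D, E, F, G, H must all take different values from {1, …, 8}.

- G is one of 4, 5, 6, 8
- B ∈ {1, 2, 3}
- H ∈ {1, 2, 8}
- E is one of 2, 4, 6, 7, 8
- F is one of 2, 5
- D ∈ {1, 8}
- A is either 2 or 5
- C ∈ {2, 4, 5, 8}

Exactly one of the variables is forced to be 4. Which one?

Among the 8 variables, 3 fits only B (and all 8 values in {1, 2, 3, 4, 5, 6, 7, 8} must be used), so B = 3.
The 7 still-open variables together cover exactly {1, 2, 4, 5, 6, 7, 8} — 7 values for 7 variables — and 7 appears only in E's list, so E = 7.
The 6 still-open variables draw from only 6 values {1, 2, 4, 5, 6, 8}, so each is used; only G can be 6, hence G = 6.
Among the 5 still-open variables, 4 fits only C (and all 5 values in {1, 2, 4, 5, 8} must be used), so C = 4.

C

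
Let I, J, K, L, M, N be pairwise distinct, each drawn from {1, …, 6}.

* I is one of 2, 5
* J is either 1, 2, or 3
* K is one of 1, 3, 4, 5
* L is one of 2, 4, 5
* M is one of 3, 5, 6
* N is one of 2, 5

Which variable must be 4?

L

The 6 variables together cover exactly {1, 2, 3, 4, 5, 6} — 6 values for 6 variables — and 6 appears only in M's list, so M = 6.
I and N between them cover only {2, 5} — a naked pair. Remove those values from J, K, L.
So 4 goes to L.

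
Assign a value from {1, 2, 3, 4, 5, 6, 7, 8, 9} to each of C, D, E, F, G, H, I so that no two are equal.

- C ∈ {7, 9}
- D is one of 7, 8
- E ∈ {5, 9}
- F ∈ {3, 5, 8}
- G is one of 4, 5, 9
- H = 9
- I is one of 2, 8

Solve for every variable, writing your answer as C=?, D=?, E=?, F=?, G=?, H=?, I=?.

H has just one choice, so H = 9. So C, E, G can't be 9.
C's domain is down to {7}, so C = 7. Eliminate 7 elsewhere: D.
D must be 8 (only option left). So F, I can't be 8.
E must be 5 (only option left). Strike 5 from F, G.
F's domain is down to {3}, so F = 3.
G's domain is down to {4}, so G = 4.
I has just one choice, so I = 2.

C=7, D=8, E=5, F=3, G=4, H=9, I=2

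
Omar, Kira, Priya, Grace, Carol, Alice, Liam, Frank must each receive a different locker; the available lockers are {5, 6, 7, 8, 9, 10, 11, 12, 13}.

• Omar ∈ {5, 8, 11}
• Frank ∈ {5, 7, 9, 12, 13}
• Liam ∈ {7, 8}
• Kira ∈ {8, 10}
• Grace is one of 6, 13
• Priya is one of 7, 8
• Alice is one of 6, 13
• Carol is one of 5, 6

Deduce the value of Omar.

The 2 variables Priya and Liam are confined to {7, 8}, which locks those values in; drop them from Omar, Kira, Frank.
Kira must be 10 (only option left).
Grace and Alice between them cover only {6, 13} — a naked pair. Remove those values from Carol, Frank.
Carol's domain is down to {5}, so Carol = 5. Remove 5 from Omar, Frank.
So Omar = 11.

11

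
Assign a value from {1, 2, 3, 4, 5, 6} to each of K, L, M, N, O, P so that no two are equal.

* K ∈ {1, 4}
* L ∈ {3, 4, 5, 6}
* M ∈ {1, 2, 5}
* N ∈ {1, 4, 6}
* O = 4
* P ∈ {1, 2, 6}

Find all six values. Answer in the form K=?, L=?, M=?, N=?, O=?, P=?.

K=1, L=3, M=5, N=6, O=4, P=2

O must be 4 (only option left). Strike 4 from K, L, N.
That leaves K = 1. Remove 1 from M, N, P.
N has just one choice, so N = 6. Eliminate 6 elsewhere: L, P.
P has just one choice, so P = 2. Strike 2 from M.
That leaves M = 5. Strike 5 from L.
L must be 3 (only option left).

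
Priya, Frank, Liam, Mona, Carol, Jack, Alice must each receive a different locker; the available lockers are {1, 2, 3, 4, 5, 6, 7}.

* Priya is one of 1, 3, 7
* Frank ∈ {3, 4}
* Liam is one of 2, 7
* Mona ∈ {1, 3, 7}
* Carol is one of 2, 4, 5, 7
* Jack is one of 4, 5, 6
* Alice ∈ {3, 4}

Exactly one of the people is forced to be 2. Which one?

Liam

Among the 7 variables, 6 fits only Jack (and all 7 values in {1, 2, 3, 4, 5, 6, 7} must be used), so Jack = 6.
The 6 still-open variables together cover exactly {1, 2, 3, 4, 5, 7} — 6 values for 6 variables — and 5 appears only in Carol's list, so Carol = 5.
Among the 5 still-open variables, 2 fits only Liam (and all 5 values in {1, 2, 3, 4, 7} must be used), so Liam = 2.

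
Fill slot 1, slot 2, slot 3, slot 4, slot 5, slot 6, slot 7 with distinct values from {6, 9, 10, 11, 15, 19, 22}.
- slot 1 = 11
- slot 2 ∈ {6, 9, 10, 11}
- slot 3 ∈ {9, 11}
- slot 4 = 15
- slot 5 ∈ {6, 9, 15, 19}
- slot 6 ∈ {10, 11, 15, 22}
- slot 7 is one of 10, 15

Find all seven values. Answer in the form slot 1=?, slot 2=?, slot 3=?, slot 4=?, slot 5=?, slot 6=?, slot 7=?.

slot 1=11, slot 2=6, slot 3=9, slot 4=15, slot 5=19, slot 6=22, slot 7=10

slot 1 has just one choice, so slot 1 = 11. Remove 11 from slot 2, slot 3, slot 6.
slot 3's domain is down to {9}, so slot 3 = 9. So slot 2, slot 5 can't be 9.
That leaves slot 4 = 15. Eliminate 15 elsewhere: slot 5, slot 6, slot 7.
slot 7 has just one choice, so slot 7 = 10. So slot 2, slot 6 can't be 10.
slot 2 has just one choice, so slot 2 = 6. Strike 6 from slot 5.
slot 5's domain is down to {19}, so slot 5 = 19.
That leaves slot 6 = 22.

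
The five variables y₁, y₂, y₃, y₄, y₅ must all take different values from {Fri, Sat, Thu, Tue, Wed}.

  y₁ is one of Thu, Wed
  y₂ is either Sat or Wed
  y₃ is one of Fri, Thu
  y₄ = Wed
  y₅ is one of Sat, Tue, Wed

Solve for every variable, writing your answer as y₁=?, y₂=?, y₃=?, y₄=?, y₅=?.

y₁=Thu, y₂=Sat, y₃=Fri, y₄=Wed, y₅=Tue

y₄ has just one choice, so y₄ = Wed. Eliminate Wed elsewhere: y₁, y₂, y₅.
That leaves y₁ = Thu. Eliminate Thu elsewhere: y₃.
y₂ has just one choice, so y₂ = Sat. Eliminate Sat elsewhere: y₅.
y₃'s domain is down to {Fri}, so y₃ = Fri.
y₅'s domain is down to {Tue}, so y₅ = Tue.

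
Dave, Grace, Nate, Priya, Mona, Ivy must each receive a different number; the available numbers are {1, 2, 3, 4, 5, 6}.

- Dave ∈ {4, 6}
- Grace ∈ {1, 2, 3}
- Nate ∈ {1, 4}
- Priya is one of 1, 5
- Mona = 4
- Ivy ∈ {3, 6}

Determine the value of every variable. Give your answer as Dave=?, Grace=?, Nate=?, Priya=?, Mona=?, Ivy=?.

Mona has just one choice, so Mona = 4. Eliminate 4 elsewhere: Dave, Nate.
Dave's domain is down to {6}, so Dave = 6. Strike 6 from Ivy.
That leaves Nate = 1. Strike 1 from Grace, Priya.
Priya must be 5 (only option left).
Ivy must be 3 (only option left). Eliminate 3 elsewhere: Grace.
That leaves Grace = 2.

Dave=6, Grace=2, Nate=1, Priya=5, Mona=4, Ivy=3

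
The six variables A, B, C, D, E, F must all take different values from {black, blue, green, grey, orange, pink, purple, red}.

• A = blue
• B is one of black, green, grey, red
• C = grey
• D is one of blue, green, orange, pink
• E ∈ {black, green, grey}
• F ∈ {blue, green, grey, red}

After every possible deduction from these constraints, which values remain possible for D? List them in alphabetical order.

A has just one choice, so A = blue. Remove blue from D, F.
C's domain is down to {grey}, so C = grey. Strike grey from B, E, F.
B, E, F between them cover only {black, green, red} — a naked triple. Remove those values from D.
No further eliminations apply; D can still be any of orange, pink.

orange, pink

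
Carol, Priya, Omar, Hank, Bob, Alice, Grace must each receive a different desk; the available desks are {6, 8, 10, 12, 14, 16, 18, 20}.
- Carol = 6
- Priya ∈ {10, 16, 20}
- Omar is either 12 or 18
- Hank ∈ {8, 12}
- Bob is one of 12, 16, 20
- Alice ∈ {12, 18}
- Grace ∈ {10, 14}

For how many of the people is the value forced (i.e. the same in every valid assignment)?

2

Carol's domain is down to {6}, so Carol = 6.
Omar and Alice between them cover only {12, 18} — a naked pair. Remove those values from Hank, Bob.
Hank has just one choice, so Hank = 8.
Determined: Carol=6, Hank=8. The other people each still have more than one consistent value. That makes 2.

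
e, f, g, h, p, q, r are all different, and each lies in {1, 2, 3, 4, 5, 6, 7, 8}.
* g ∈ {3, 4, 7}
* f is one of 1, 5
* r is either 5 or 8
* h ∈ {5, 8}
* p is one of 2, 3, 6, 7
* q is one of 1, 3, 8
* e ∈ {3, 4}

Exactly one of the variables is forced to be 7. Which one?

h and r between them cover only {5, 8} — a naked pair. Remove those values from f, q.
That leaves f = 1. Eliminate 1 elsewhere: q.
That leaves q = 3. Strike 3 from e, g, p.
e must be 4 (only option left). So g can't be 4.
So 7 goes to g.

g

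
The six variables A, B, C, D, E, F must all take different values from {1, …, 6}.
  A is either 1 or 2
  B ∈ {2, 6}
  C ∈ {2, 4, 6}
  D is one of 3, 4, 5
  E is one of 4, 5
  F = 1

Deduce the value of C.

F's domain is down to {1}, so F = 1. Eliminate 1 elsewhere: A.
A's domain is down to {2}, so A = 2. Eliminate 2 elsewhere: B, C.
B must be 6 (only option left). Strike 6 from C.
So C = 4.

4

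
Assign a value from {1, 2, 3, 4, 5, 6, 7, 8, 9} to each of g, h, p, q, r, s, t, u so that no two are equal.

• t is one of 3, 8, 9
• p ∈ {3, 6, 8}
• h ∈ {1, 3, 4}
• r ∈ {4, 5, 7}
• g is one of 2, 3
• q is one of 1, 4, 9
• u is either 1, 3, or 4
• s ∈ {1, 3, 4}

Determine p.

6

The 3 variables h, s, u are confined to {1, 3, 4}, which locks those values in; drop them from g, p, q, r, t.
That leaves g = 2.
q's domain is down to {9}, so q = 9. Remove 9 from t.
That leaves t = 8. So p can't be 8.
So p = 6.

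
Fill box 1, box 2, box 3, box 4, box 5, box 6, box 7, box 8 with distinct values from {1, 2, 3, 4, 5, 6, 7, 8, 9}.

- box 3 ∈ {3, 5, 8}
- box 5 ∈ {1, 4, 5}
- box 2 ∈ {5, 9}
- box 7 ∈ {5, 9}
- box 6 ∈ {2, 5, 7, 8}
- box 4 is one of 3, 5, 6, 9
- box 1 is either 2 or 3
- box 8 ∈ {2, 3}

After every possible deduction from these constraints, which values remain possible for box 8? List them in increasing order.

2, 3

box 1 and box 8 share exactly the 2 values {2, 3}; by pigeonhole those values go to them, so strike 2, 3 from box 3, box 4, box 6.
box 2 and box 7 between them cover only {5, 9} — a naked pair. Remove those values from box 3, box 4, box 5, box 6.
That leaves box 3 = 8. Eliminate 8 elsewhere: box 6.
box 4 has just one choice, so box 4 = 6.
box 6 must be 7 (only option left).
No further eliminations apply; box 8 can still be any of 2, 3.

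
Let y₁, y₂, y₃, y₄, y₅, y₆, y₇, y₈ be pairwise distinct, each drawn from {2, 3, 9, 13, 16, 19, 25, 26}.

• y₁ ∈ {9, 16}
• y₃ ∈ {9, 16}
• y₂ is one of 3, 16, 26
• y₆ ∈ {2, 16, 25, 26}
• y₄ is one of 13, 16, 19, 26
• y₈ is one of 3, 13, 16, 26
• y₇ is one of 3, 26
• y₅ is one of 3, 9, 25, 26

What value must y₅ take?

Among the 8 variables, 2 fits only y₆ (and all 8 values in {2, 3, 9, 13, 16, 19, 25, 26} must be used), so y₆ = 2.
Among the 7 still-open variables, 19 fits only y₄ (and all 7 values in {3, 9, 13, 16, 19, 25, 26} must be used), so y₄ = 19.
Among the 6 still-open variables, 13 fits only y₈ (and all 6 values in {3, 9, 13, 16, 25, 26} must be used), so y₈ = 13.
The 5 still-open variables draw from only 5 values {3, 9, 16, 25, 26}, so each is used; only y₅ can be 25, hence y₅ = 25.

25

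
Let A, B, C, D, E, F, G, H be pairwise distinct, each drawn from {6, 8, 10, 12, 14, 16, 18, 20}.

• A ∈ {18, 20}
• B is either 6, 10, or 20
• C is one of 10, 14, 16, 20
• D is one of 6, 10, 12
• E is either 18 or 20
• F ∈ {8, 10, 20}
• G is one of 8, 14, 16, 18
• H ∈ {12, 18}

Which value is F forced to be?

8

The 2 variables A and E are confined to {18, 20}, which locks those values in; drop them from B, C, F, G, H.
H must be 12 (only option left). So D can't be 12.
B and D between them cover only {6, 10} — a naked pair. Remove those values from C, F.
So F = 8.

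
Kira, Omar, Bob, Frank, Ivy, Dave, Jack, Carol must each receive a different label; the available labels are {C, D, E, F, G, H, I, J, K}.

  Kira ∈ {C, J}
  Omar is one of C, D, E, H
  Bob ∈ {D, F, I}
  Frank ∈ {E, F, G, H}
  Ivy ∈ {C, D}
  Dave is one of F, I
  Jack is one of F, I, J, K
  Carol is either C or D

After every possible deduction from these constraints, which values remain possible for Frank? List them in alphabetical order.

E, G, H

Ivy and Carol share exactly the 2 values {C, D}; by pigeonhole those values go to them, so strike C, D from Kira, Omar, Bob.
Kira must be J (only option left). Eliminate J elsewhere: Jack.
Bob and Dave between them cover only {F, I} — a naked pair. Remove those values from Frank, Jack.
Jack has just one choice, so Jack = K.
No further eliminations apply; Frank can still be any of E, G, H.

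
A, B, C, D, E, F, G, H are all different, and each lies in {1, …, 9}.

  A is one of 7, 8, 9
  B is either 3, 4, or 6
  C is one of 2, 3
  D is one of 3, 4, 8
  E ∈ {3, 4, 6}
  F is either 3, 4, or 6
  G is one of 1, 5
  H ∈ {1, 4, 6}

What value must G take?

5

B, E, F between them cover only {3, 4, 6} — a naked triple. Remove those values from C, D, H.
That leaves C = 2.
That leaves D = 8. Remove 8 from A.
That leaves H = 1. So G can't be 1.
So G = 5.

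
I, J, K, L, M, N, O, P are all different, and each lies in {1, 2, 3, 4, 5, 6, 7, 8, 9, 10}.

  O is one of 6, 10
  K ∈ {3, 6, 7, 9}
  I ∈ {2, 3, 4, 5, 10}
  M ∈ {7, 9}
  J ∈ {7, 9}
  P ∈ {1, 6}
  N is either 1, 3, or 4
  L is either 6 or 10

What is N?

4

J and M share exactly the 2 values {7, 9}; by pigeonhole those values go to them, so strike 7, 9 from K.
L and O share exactly the 2 values {6, 10}; by pigeonhole those values go to them, so strike 6, 10 from I, K, P.
K's domain is down to {3}, so K = 3. Eliminate 3 elsewhere: I, N.
That leaves P = 1. So N can't be 1.
So N = 4.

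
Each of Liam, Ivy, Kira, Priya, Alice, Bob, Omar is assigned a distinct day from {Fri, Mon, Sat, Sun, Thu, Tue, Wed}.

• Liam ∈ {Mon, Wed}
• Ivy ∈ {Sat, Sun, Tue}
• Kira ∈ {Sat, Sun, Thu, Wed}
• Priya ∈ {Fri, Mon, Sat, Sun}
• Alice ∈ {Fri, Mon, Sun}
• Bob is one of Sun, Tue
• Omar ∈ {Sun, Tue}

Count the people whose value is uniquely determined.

The 7 variables draw from only 7 values {Fri, Mon, Sat, Sun, Thu, Tue, Wed}, so each is used; only Kira can be Thu, hence Kira = Thu.
The 6 still-open variables together cover exactly {Fri, Mon, Sat, Sun, Tue, Wed} — 6 values for 6 variables — and Wed appears only in Liam's list, so Liam = Wed.
Bob and Omar share exactly the 2 values {Sun, Tue}; by pigeonhole those values go to them, so strike Sun, Tue from Ivy, Priya, Alice.
Ivy must be Sat (only option left). So Priya can't be Sat.
Determined: Liam=Wed, Ivy=Sat, Kira=Thu. The other people each still have more than one consistent value. That makes 3.

3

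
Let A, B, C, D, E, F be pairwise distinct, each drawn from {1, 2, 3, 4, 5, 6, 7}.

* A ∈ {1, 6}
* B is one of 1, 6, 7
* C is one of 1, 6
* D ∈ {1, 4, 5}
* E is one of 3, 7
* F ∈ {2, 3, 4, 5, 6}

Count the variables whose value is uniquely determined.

2

A and C between them cover only {1, 6} — a naked pair. Remove those values from B, D, F.
B's domain is down to {7}, so B = 7. Eliminate 7 elsewhere: E.
E's domain is down to {3}, so E = 3. Remove 3 from F.
Determined: B=7, E=3. The other variables each still have more than one consistent value. That makes 2.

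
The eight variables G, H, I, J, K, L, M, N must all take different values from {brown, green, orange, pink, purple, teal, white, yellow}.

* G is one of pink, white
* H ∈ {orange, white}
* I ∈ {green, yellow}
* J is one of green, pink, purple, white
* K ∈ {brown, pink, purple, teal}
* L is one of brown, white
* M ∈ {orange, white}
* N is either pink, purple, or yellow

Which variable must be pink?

The 8 variables draw from only 8 values {brown, green, orange, pink, purple, teal, white, yellow}, so each is used; only K can be teal, hence K = teal.
The 7 still-open variables together cover exactly {brown, green, orange, pink, purple, white, yellow} — 7 values for 7 variables — and brown appears only in L's list, so L = brown.
H and M share exactly the 2 values {orange, white}; by pigeonhole those values go to them, so strike orange, white from G, J.
So pink goes to G.

G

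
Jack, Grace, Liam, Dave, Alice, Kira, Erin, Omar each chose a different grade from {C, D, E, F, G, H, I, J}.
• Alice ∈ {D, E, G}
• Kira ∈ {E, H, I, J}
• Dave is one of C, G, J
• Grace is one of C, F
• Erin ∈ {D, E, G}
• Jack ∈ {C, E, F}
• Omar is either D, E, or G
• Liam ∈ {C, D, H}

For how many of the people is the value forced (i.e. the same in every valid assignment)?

3

The 8 variables together cover exactly {C, D, E, F, G, H, I, J} — 8 values for 8 variables — and I appears only in Kira's list, so Kira = I.
The 7 still-open variables draw from only 7 values {C, D, E, F, G, H, J}, so each is used; only Liam can be H, hence Liam = H.
The 6 still-open variables together cover exactly {C, D, E, F, G, J} — 6 values for 6 variables — and J appears only in Dave's list, so Dave = J.
Alice, Erin, Omar between them cover only {D, E, G} — a naked triple. Remove those values from Jack.
Determined: Liam=H, Dave=J, Kira=I. The other people each still have more than one consistent value. That makes 3.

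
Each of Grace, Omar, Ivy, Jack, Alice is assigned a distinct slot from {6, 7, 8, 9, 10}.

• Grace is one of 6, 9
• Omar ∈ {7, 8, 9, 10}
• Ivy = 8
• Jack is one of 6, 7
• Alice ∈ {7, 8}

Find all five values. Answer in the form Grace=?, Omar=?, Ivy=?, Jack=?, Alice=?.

Grace=9, Omar=10, Ivy=8, Jack=6, Alice=7

Ivy must be 8 (only option left). Eliminate 8 elsewhere: Omar, Alice.
Alice must be 7 (only option left). Strike 7 from Omar, Jack.
Jack must be 6 (only option left). Remove 6 from Grace.
That leaves Grace = 9. Remove 9 from Omar.
Omar has just one choice, so Omar = 10.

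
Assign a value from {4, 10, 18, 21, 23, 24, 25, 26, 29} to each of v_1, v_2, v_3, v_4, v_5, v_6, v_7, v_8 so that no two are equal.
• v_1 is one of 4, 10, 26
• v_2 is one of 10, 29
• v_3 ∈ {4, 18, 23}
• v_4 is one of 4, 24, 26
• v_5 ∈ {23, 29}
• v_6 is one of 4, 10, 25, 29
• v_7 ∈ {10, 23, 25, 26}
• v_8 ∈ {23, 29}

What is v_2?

Among the 8 variables, 18 fits only v_3 (and all 8 values in {4, 10, 18, 23, 24, 25, 26, 29} must be used), so v_3 = 18.
The 7 still-open variables draw from only 7 values {4, 10, 23, 24, 25, 26, 29}, so each is used; only v_4 can be 24, hence v_4 = 24.
The 2 variables v_5 and v_8 are confined to {23, 29}, which locks those values in; drop them from v_2, v_6, v_7.
So v_2 = 10.

10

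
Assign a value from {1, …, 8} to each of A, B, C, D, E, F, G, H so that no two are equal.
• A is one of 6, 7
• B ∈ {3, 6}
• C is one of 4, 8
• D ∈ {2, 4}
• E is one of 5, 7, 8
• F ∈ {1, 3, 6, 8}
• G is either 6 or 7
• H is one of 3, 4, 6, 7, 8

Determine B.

Among the 8 variables, 1 fits only F (and all 8 values in {1, 2, 3, 4, 5, 6, 7, 8} must be used), so F = 1.
The 7 still-open variables draw from only 7 values {2, 3, 4, 5, 6, 7, 8}, so each is used; only D can be 2, hence D = 2.
The 6 still-open variables together cover exactly {3, 4, 5, 6, 7, 8} — 6 values for 6 variables — and 5 appears only in E's list, so E = 5.
A and G share exactly the 2 values {6, 7}; by pigeonhole those values go to them, so strike 6, 7 from B, H.
So B = 3.

3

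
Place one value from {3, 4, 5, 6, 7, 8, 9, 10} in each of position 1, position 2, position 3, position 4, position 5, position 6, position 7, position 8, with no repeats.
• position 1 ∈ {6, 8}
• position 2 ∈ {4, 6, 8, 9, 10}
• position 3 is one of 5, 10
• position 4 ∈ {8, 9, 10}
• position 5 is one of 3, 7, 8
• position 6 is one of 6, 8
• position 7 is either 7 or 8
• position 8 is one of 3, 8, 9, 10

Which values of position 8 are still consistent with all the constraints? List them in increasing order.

The 8 variables together cover exactly {3, 4, 5, 6, 7, 8, 9, 10} — 8 values for 8 variables — and 4 appears only in position 2's list, so position 2 = 4.
The 7 still-open variables draw from only 7 values {3, 5, 6, 7, 8, 9, 10}, so each is used; only position 3 can be 5, hence position 3 = 5.
The 2 variables position 1 and position 6 are confined to {6, 8}, which locks those values in; drop them from position 4, position 5, position 7, position 8.
position 7 must be 7 (only option left). Eliminate 7 elsewhere: position 5.
position 5 must be 3 (only option left). So position 8 can't be 3.
No further eliminations apply; position 8 can still be any of 9, 10.

9, 10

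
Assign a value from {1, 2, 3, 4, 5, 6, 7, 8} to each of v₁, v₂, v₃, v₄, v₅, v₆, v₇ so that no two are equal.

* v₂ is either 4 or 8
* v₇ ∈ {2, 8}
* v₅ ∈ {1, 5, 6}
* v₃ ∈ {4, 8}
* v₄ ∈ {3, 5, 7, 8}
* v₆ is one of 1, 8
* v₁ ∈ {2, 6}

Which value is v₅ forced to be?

5

v₂ and v₃ between them cover only {4, 8} — a naked pair. Remove those values from v₄, v₆, v₇.
v₆ must be 1 (only option left). Eliminate 1 elsewhere: v₅.
That leaves v₇ = 2. Eliminate 2 elsewhere: v₁.
That leaves v₁ = 6. Eliminate 6 elsewhere: v₅.
So v₅ = 5.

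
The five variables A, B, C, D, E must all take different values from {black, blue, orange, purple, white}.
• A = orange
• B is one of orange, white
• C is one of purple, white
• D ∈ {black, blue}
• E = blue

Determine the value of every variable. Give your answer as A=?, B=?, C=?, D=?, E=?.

A=orange, B=white, C=purple, D=black, E=blue

A has just one choice, so A = orange. So B can't be orange.
That leaves B = white. So C can't be white.
C's domain is down to {purple}, so C = purple.
E must be blue (only option left). Eliminate blue elsewhere: D.
D must be black (only option left).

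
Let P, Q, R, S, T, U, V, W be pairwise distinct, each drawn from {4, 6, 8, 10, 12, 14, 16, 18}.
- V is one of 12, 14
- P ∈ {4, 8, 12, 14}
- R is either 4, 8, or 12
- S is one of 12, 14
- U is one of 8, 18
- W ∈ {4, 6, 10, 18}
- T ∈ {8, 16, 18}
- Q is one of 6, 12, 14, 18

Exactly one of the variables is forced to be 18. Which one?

The 8 variables draw from only 8 values {4, 6, 8, 10, 12, 14, 16, 18}, so each is used; only W can be 10, hence W = 10.
The 7 still-open variables draw from only 7 values {4, 6, 8, 12, 14, 16, 18}, so each is used; only Q can be 6, hence Q = 6.
The 6 still-open variables draw from only 6 values {4, 8, 12, 14, 16, 18}, so each is used; only T can be 16, hence T = 16.
Among the 5 still-open variables, 18 fits only U (and all 5 values in {4, 8, 12, 14, 18} must be used), so U = 18.

U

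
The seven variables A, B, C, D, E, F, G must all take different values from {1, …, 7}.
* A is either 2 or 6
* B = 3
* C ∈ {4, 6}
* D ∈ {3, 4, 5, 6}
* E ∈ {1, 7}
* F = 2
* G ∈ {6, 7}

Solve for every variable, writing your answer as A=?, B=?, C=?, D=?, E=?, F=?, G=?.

B's domain is down to {3}, so B = 3. So D can't be 3.
That leaves F = 2. Eliminate 2 elsewhere: A.
That leaves A = 6. Eliminate 6 elsewhere: C, D, G.
C's domain is down to {4}, so C = 4. Eliminate 4 elsewhere: D.
D must be 5 (only option left).
G's domain is down to {7}, so G = 7. So E can't be 7.
E must be 1 (only option left).

A=6, B=3, C=4, D=5, E=1, F=2, G=7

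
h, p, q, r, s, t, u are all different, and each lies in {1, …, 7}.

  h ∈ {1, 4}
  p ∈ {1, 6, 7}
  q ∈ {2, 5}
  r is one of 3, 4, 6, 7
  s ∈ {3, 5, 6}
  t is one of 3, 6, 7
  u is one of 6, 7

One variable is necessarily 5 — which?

s

The 7 variables draw from only 7 values {1, 2, 3, 4, 5, 6, 7}, so each is used; only q can be 2, hence q = 2.
Among the 6 still-open variables, 5 fits only s (and all 6 values in {1, 3, 4, 5, 6, 7} must be used), so s = 5.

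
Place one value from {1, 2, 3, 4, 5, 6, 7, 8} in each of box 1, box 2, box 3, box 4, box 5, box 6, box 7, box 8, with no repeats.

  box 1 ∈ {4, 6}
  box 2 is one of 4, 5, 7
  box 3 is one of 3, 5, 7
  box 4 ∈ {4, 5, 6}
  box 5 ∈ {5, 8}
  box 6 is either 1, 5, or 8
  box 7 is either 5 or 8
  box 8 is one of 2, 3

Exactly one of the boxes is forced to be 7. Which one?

Among the 8 variables, 1 fits only box 6 (and all 8 values in {1, 2, 3, 4, 5, 6, 7, 8} must be used), so box 6 = 1.
The 7 still-open variables draw from only 7 values {2, 3, 4, 5, 6, 7, 8}, so each is used; only box 8 can be 2, hence box 8 = 2.
The 6 still-open variables draw from only 6 values {3, 4, 5, 6, 7, 8}, so each is used; only box 3 can be 3, hence box 3 = 3.
The 5 still-open variables draw from only 5 values {4, 5, 6, 7, 8}, so each is used; only box 2 can be 7, hence box 2 = 7.

box 2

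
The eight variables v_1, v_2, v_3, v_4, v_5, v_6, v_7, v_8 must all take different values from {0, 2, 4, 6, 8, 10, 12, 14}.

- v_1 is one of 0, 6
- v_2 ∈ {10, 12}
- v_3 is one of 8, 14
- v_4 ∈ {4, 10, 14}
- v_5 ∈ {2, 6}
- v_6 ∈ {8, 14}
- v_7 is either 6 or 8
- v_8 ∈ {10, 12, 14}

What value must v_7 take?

6

Among the 8 variables, 0 fits only v_1 (and all 8 values in {0, 2, 4, 6, 8, 10, 12, 14} must be used), so v_1 = 0.
The 7 still-open variables together cover exactly {2, 4, 6, 8, 10, 12, 14} — 7 values for 7 variables — and 2 appears only in v_5's list, so v_5 = 2.
Among the 6 still-open variables, 4 fits only v_4 (and all 6 values in {4, 6, 8, 10, 12, 14} must be used), so v_4 = 4.
Among the 5 still-open variables, 6 fits only v_7 (and all 5 values in {6, 8, 10, 12, 14} must be used), so v_7 = 6.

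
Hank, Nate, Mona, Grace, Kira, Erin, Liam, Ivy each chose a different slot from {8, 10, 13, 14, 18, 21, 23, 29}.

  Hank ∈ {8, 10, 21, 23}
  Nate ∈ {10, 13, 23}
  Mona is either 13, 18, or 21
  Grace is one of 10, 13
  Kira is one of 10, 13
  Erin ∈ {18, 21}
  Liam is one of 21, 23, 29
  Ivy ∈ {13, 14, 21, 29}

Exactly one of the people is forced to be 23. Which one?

Among the 8 variables, 8 fits only Hank (and all 8 values in {8, 10, 13, 14, 18, 21, 23, 29} must be used), so Hank = 8.
The 7 still-open variables draw from only 7 values {10, 13, 14, 18, 21, 23, 29}, so each is used; only Ivy can be 14, hence Ivy = 14.
The 6 still-open variables draw from only 6 values {10, 13, 18, 21, 23, 29}, so each is used; only Liam can be 29, hence Liam = 29.
Among the 5 still-open variables, 23 fits only Nate (and all 5 values in {10, 13, 18, 21, 23} must be used), so Nate = 23.

Nate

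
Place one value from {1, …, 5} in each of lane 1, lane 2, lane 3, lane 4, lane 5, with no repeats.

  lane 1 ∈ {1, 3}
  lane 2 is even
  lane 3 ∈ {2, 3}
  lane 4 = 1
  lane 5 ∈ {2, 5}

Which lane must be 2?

lane 3

lane 4's domain is down to {1}, so lane 4 = 1. So lane 1 can't be 1.
lane 1 has just one choice, so lane 1 = 3. So lane 3 can't be 3.
So 2 goes to lane 3.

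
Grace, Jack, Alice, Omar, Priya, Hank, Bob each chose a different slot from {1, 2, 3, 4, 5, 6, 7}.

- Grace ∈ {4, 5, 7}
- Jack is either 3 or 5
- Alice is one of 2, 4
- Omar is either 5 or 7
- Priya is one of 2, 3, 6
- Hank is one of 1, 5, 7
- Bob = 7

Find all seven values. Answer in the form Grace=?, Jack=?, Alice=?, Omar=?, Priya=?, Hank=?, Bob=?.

Bob's domain is down to {7}, so Bob = 7. Remove 7 from Grace, Omar, Hank.
Omar must be 5 (only option left). Strike 5 from Grace, Jack, Hank.
Hank must be 1 (only option left).
Grace's domain is down to {4}, so Grace = 4. Eliminate 4 elsewhere: Alice.
Jack has just one choice, so Jack = 3. Remove 3 from Priya.
That leaves Alice = 2. Remove 2 from Priya.
Priya must be 6 (only option left).

Grace=4, Jack=3, Alice=2, Omar=5, Priya=6, Hank=1, Bob=7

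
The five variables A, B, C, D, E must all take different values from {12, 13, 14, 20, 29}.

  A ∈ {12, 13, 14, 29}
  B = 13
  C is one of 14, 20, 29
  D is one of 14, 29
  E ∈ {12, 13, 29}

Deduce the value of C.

20

B must be 13 (only option left). Remove 13 from A, E.
The 4 still-open variables draw from only 4 values {12, 14, 20, 29}, so each is used; only C can be 20, hence C = 20.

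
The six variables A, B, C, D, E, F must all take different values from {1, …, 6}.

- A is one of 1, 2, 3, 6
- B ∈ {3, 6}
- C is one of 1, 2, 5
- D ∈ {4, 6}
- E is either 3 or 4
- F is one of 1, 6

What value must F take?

The 6 variables draw from only 6 values {1, 2, 3, 4, 5, 6}, so each is used; only C can be 5, hence C = 5.
Among the 5 still-open variables, 2 fits only A (and all 5 values in {1, 2, 3, 4, 6} must be used), so A = 2.
The 4 still-open variables draw from only 4 values {1, 3, 4, 6}, so each is used; only F can be 1, hence F = 1.

1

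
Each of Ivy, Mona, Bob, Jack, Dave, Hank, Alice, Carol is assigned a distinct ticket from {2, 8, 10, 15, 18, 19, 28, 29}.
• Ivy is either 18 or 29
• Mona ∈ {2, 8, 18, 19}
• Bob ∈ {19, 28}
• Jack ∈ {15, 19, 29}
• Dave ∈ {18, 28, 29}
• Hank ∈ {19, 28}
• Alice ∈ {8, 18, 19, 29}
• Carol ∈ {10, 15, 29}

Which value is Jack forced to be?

Among the 8 variables, 2 fits only Mona (and all 8 values in {2, 8, 10, 15, 18, 19, 28, 29} must be used), so Mona = 2.
The 7 still-open variables draw from only 7 values {8, 10, 15, 18, 19, 28, 29}, so each is used; only Alice can be 8, hence Alice = 8.
The 6 still-open variables draw from only 6 values {10, 15, 18, 19, 28, 29}, so each is used; only Carol can be 10, hence Carol = 10.
The 5 still-open variables together cover exactly {15, 18, 19, 28, 29} — 5 values for 5 variables — and 15 appears only in Jack's list, so Jack = 15.

15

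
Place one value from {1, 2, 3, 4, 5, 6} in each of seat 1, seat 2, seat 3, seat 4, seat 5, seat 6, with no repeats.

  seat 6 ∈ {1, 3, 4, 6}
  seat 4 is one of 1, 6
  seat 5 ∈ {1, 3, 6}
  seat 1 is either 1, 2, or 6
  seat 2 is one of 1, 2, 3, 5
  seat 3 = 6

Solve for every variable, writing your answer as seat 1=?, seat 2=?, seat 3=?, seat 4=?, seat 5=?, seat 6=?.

seat 1=2, seat 2=5, seat 3=6, seat 4=1, seat 5=3, seat 6=4

seat 3 must be 6 (only option left). So seat 1, seat 4, seat 5, seat 6 can't be 6.
seat 4 must be 1 (only option left). Strike 1 from seat 1, seat 2, seat 5, seat 6.
That leaves seat 5 = 3. So seat 2, seat 6 can't be 3.
seat 6 must be 4 (only option left).
seat 1's domain is down to {2}, so seat 1 = 2. So seat 2 can't be 2.
seat 2's domain is down to {5}, so seat 2 = 5.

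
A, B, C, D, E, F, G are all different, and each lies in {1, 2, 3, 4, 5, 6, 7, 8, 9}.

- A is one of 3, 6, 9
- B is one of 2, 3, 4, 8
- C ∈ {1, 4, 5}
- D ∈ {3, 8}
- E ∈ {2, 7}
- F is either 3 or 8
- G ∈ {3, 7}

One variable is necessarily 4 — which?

B

D and F share exactly the 2 values {3, 8}; by pigeonhole those values go to them, so strike 3, 8 from A, B, G.
G must be 7 (only option left). Remove 7 from E.
E's domain is down to {2}, so E = 2. So B can't be 2.
So 4 goes to B.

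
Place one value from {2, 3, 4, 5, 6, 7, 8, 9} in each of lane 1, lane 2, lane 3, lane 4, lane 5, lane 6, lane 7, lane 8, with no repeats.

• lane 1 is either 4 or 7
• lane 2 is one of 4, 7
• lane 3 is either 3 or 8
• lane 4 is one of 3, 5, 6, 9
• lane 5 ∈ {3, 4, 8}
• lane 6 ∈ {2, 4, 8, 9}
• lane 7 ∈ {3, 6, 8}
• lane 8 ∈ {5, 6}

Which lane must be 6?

lane 7

Among the 8 variables, 2 fits only lane 6 (and all 8 values in {2, 3, 4, 5, 6, 7, 8, 9} must be used), so lane 6 = 2.
Among the 7 still-open variables, 9 fits only lane 4 (and all 7 values in {3, 4, 5, 6, 7, 8, 9} must be used), so lane 4 = 9.
Among the 6 still-open variables, 5 fits only lane 8 (and all 6 values in {3, 4, 5, 6, 7, 8} must be used), so lane 8 = 5.
Among the 5 still-open variables, 6 fits only lane 7 (and all 5 values in {3, 4, 6, 7, 8} must be used), so lane 7 = 6.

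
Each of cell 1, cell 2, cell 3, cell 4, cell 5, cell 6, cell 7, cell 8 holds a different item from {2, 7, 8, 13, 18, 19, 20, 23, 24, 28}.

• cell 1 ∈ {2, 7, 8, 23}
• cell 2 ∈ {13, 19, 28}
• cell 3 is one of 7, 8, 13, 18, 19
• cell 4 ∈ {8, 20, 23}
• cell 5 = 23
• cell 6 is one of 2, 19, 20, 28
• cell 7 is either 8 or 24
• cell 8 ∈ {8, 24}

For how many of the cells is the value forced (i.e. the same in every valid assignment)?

2

cell 5 must be 23 (only option left). So cell 1, cell 4 can't be 23.
cell 7 and cell 8 between them cover only {8, 24} — a naked pair. Remove those values from cell 1, cell 3, cell 4.
That leaves cell 4 = 20. Strike 20 from cell 6.
Determined: cell 4=20, cell 5=23. The other cells each still have more than one consistent value. That makes 2.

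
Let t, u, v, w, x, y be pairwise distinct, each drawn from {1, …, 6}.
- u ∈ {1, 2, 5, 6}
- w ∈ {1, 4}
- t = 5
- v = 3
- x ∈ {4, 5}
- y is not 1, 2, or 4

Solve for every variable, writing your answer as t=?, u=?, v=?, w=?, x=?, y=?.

t has just one choice, so t = 5. So u, x, y can't be 5.
v must be 3 (only option left). Remove 3 from y.
x must be 4 (only option left). Strike 4 from w.
That leaves y = 6. Remove 6 from u.
w must be 1 (only option left). Strike 1 from u.
u's domain is down to {2}, so u = 2.

t=5, u=2, v=3, w=1, x=4, y=6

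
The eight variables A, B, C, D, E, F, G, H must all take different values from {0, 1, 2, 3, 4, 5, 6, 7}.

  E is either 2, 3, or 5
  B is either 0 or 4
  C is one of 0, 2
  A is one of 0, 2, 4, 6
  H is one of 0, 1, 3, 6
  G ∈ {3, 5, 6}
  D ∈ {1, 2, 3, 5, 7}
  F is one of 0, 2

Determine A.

6

The 8 variables together cover exactly {0, 1, 2, 3, 4, 5, 6, 7} — 8 values for 8 variables — and 7 appears only in D's list, so D = 7.
The 7 still-open variables draw from only 7 values {0, 1, 2, 3, 4, 5, 6}, so each is used; only H can be 1, hence H = 1.
C and F between them cover only {0, 2} — a naked pair. Remove those values from A, B, E.
B's domain is down to {4}, so B = 4. Eliminate 4 elsewhere: A.
So A = 6.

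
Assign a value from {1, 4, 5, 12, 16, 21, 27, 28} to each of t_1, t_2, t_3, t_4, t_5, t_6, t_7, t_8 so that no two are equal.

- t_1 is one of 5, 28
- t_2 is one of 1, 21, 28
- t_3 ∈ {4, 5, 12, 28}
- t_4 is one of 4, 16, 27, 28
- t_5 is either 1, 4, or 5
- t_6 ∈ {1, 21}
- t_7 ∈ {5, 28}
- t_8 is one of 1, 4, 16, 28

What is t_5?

The 8 variables together cover exactly {1, 4, 5, 12, 16, 21, 27, 28} — 8 values for 8 variables — and 12 appears only in t_3's list, so t_3 = 12.
The 7 still-open variables draw from only 7 values {1, 4, 5, 16, 21, 27, 28}, so each is used; only t_4 can be 27, hence t_4 = 27.
The 6 still-open variables draw from only 6 values {1, 4, 5, 16, 21, 28}, so each is used; only t_8 can be 16, hence t_8 = 16.
Among the 5 still-open variables, 4 fits only t_5 (and all 5 values in {1, 4, 5, 21, 28} must be used), so t_5 = 4.

4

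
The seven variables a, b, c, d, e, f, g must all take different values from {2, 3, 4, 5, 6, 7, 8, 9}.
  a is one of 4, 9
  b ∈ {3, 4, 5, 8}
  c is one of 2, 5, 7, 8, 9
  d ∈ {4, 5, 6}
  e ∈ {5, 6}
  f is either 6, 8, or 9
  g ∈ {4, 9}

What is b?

3

The 2 variables a and g are confined to {4, 9}, which locks those values in; drop them from b, c, d, f.
d and e share exactly the 2 values {5, 6}; by pigeonhole those values go to them, so strike 5, 6 from b, c, f.
That leaves f = 8. So b, c can't be 8.
So b = 3.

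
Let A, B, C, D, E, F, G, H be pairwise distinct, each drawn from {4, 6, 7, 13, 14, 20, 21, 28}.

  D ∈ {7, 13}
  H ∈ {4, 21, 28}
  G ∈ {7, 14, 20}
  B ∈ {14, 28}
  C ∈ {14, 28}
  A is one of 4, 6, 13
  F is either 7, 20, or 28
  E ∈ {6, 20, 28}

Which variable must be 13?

Among the 8 variables, 21 fits only H (and all 8 values in {4, 6, 7, 13, 14, 20, 21, 28} must be used), so H = 21.
Among the 7 still-open variables, 4 fits only A (and all 7 values in {4, 6, 7, 13, 14, 20, 28} must be used), so A = 4.
The 6 still-open variables draw from only 6 values {6, 7, 13, 14, 20, 28}, so each is used; only E can be 6, hence E = 6.
The 5 still-open variables draw from only 5 values {7, 13, 14, 20, 28}, so each is used; only D can be 13, hence D = 13.

D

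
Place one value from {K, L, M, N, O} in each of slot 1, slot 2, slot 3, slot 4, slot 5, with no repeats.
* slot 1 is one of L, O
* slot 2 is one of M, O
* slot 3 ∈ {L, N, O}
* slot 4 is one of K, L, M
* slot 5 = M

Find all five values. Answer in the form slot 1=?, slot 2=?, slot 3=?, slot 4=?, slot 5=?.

slot 5's domain is down to {M}, so slot 5 = M. So slot 2, slot 4 can't be M.
slot 2's domain is down to {O}, so slot 2 = O. Eliminate O elsewhere: slot 1, slot 3.
slot 1's domain is down to {L}, so slot 1 = L. Eliminate L elsewhere: slot 3, slot 4.
That leaves slot 3 = N.
slot 4 must be K (only option left).

slot 1=L, slot 2=O, slot 3=N, slot 4=K, slot 5=M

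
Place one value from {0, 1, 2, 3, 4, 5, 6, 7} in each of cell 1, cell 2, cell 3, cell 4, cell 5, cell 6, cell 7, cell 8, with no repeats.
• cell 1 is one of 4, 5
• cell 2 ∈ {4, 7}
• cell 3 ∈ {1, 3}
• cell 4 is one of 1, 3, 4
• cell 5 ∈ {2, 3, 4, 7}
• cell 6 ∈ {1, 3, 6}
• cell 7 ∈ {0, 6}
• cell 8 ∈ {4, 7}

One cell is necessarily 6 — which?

The 8 variables draw from only 8 values {0, 1, 2, 3, 4, 5, 6, 7}, so each is used; only cell 7 can be 0, hence cell 7 = 0.
The 7 still-open variables together cover exactly {1, 2, 3, 4, 5, 6, 7} — 7 values for 7 variables — and 2 appears only in cell 5's list, so cell 5 = 2.
The 6 still-open variables together cover exactly {1, 3, 4, 5, 6, 7} — 6 values for 6 variables — and 5 appears only in cell 1's list, so cell 1 = 5.
Among the 5 still-open variables, 6 fits only cell 6 (and all 5 values in {1, 3, 4, 6, 7} must be used), so cell 6 = 6.

cell 6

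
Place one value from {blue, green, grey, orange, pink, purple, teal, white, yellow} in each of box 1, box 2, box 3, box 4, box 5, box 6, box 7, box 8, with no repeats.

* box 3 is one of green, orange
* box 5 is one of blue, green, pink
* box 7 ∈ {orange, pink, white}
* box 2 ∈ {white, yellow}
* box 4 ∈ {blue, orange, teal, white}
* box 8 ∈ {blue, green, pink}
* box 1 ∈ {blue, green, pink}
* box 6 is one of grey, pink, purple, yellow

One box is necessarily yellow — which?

box 2

box 1, box 5, box 8 share exactly the 3 values {blue, green, pink}; by pigeonhole those values go to them, so strike blue, green, pink from box 3, box 4, box 6, box 7.
box 3's domain is down to {orange}, so box 3 = orange. Eliminate orange elsewhere: box 4, box 7.
That leaves box 7 = white. So box 2, box 4 can't be white.
So yellow goes to box 2.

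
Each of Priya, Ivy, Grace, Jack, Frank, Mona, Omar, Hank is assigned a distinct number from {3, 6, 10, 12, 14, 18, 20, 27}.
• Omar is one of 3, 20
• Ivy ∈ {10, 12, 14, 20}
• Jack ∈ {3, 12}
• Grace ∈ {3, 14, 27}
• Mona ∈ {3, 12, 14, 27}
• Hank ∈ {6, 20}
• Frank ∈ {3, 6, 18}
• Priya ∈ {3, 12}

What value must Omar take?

20

The 8 variables together cover exactly {3, 6, 10, 12, 14, 18, 20, 27} — 8 values for 8 variables — and 10 appears only in Ivy's list, so Ivy = 10.
Among the 7 still-open variables, 18 fits only Frank (and all 7 values in {3, 6, 12, 14, 18, 20, 27} must be used), so Frank = 18.
The 6 still-open variables together cover exactly {3, 6, 12, 14, 20, 27} — 6 values for 6 variables — and 6 appears only in Hank's list, so Hank = 6.
The 5 still-open variables draw from only 5 values {3, 12, 14, 20, 27}, so each is used; only Omar can be 20, hence Omar = 20.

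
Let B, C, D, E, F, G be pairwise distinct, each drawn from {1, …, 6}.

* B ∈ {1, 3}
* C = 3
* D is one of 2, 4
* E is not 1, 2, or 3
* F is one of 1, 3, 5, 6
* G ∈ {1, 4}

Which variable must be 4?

C's domain is down to {3}, so C = 3. Strike 3 from B, F.
That leaves B = 1. So F, G can't be 1.
So 4 goes to G.

G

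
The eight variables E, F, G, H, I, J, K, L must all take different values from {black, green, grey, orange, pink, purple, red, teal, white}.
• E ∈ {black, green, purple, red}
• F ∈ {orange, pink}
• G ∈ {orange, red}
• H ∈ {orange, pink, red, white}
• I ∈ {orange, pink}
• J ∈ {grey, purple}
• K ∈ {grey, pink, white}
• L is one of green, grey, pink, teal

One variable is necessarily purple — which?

The 2 variables F and I are confined to {orange, pink}, which locks those values in; drop them from G, H, K, L.
G must be red (only option left). Strike red from E, H.
That leaves H = white. Eliminate white elsewhere: K.
K's domain is down to {grey}, so K = grey. So J, L can't be grey.
So purple goes to J.

J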